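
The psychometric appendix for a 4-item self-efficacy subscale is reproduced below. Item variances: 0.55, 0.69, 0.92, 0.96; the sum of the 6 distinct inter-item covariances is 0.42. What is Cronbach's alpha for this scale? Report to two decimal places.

α = 0.28

sum of item variances = 0.55 + 0.69 + 0.92 + 0.96 = 3.12
Sum of distinct covariances = 0.42
Var(T) = sum of item variances + 2·Σcov = 3.12 + 2 × 0.42 = 3.96
α = (4/3)·(1 − 3.12/3.96) = 0.28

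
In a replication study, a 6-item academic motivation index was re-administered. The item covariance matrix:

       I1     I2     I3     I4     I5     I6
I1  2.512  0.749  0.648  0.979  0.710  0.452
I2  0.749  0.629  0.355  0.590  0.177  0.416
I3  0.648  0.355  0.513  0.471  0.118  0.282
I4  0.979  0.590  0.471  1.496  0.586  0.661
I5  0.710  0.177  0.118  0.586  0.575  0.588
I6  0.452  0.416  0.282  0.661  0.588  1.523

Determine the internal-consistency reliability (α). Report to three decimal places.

α = 0.819

Σσ²ᵢ = 2.512 + 0.629 + 0.513 + 1.496 + 0.575 + 1.523 = 7.248
Sum of off-diagonal covariances = 7.782
Var(T) = 7.248 + 2 × 7.782 = 22.812
α = (k/(k−1))·(1 − Σσ²ᵢ/Var(T)) = (6/5)·(1 − 7.248/22.812) = 0.819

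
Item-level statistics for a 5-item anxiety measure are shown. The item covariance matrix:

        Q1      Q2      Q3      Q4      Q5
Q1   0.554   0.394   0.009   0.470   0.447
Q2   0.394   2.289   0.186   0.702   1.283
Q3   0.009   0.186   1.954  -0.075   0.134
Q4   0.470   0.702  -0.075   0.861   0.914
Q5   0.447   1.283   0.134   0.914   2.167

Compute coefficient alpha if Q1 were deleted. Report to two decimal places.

α = 0.62

Remaining items: Q2, Q3, Q4, Q5 (k = 4).
sum of item variances = 2.289 + 1.954 + 0.861 + 2.167 = 7.271
σ²_total = 7.271 + 2 × 3.144 = 13.559
α (item deleted) = (4/3)·(1 − 7.271/13.559) = 0.62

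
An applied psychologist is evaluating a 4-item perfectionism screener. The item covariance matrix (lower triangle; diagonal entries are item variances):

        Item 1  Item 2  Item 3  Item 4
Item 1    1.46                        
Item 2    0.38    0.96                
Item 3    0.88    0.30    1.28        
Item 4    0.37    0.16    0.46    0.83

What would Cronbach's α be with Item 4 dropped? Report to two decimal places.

Remaining items: Item 1, Item 2, Item 3 (k = 3).
Σσᵢ² = 1.46 + 0.96 + 1.28 = 3.70
total variance = 3.70 + 2 × 1.56 = 6.82
α (item deleted) = (3/2)·(1 − 3.70/6.82) = 0.69

α = 0.69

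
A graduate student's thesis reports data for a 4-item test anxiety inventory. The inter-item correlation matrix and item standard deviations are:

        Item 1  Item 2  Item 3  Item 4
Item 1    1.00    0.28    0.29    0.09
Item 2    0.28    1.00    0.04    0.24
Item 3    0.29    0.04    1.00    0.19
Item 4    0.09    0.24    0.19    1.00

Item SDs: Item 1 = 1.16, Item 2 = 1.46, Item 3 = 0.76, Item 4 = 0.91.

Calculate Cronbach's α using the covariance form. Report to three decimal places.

α = 0.468

Σσ²ᵢ = 1.16² + 1.46² + 0.76² + 0.91² = 4.8829
Covariances σ_ij = r_ij · s_i · s_j:
  σ(Item 1,Item 2) = 0.28 × 1.16 × 1.46 = 0.4742
  σ(Item 1,Item 3) = 0.29 × 1.16 × 0.76 = 0.2557
  σ(Item 1,Item 4) = 0.09 × 1.16 × 0.91 = 0.0950
  σ(Item 2,Item 3) = 0.04 × 1.46 × 0.76 = 0.0444
  σ(Item 2,Item 4) = 0.24 × 1.46 × 0.91 = 0.3189
  σ(Item 3,Item 4) = 0.19 × 0.76 × 0.91 = 0.1314
σ²_T = Σσ²ᵢ + 2·Σσ_ij = 4.8829 + 2 × 1.3196 = 7.5221
α = (4/3)·(1 − 4.8829/7.5221) = 0.468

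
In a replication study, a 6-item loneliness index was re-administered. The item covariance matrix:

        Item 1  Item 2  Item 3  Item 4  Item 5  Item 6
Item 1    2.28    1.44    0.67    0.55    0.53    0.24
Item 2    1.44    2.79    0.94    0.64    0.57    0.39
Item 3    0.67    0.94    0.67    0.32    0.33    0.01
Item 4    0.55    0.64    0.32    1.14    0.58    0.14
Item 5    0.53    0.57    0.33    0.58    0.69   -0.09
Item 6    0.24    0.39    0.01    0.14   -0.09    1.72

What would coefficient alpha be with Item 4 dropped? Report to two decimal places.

Remaining items: Item 1, Item 2, Item 3, Item 5, Item 6 (k = 5).
Σσ²ᵢ = 2.28 + 2.79 + 0.67 + 0.69 + 1.72 = 8.15
σ²_T = 8.15 + 2 × 5.03 = 18.21
α (item deleted) = (5/4)·(1 − 8.15/18.21) = 0.69

coefficient alpha = 0.69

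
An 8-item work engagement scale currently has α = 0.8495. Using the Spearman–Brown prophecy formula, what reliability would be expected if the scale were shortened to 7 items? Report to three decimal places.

Length factor m = 7/8 = 0.8750
α' = m·α / (1 − (1−m)·α)
   = 7/8 × 0.8495 / (1 − (1 − 7/8) × 0.8495)
   = 0.7433 / 0.8938 = 0.832

predicted reliability = 0.832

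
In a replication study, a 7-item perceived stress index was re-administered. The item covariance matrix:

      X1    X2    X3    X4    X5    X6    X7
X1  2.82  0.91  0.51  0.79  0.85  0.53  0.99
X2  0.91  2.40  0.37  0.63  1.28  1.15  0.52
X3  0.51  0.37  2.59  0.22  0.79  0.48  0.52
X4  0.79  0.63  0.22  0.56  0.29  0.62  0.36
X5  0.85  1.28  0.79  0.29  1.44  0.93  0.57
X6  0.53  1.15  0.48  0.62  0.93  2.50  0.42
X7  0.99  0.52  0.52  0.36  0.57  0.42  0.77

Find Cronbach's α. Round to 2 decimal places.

α = 0.79

Σσ²ᵢ = 2.82 + 2.40 + 2.59 + 0.56 + 1.44 + 2.50 + 0.77 = 13.08
Sum of the distinct covariances = 13.73
σ²_total = 13.08 + 2 × 13.73 = 40.54
α = (k/(k−1))·(1 − Σσ²ᵢ/σ²_total) = (7/6)·(1 − 13.08/40.54) = 0.79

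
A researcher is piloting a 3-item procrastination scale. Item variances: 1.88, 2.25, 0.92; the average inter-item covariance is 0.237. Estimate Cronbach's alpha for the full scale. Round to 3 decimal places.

α = 0.330

Σσᵢ² = 1.88 + 2.25 + 0.92 = 5.05
Sum of the 3 distinct covariances = 3 × 0.237 = 0.711
Var(T) = Σσᵢ² + 2·Σcov = 5.05 + 2 × 0.711 = 6.472
α = (3/2)·(1 − 5.05/6.472) = 0.330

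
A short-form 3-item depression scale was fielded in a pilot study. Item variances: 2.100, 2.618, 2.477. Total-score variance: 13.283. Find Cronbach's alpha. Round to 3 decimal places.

Σσ²ᵢ = 2.100 + 2.618 + 2.477 = 7.195
α = (k/(k−1))·(1 − Σσ²ᵢ/Var(T)) = (3/2)·(1 − 7.195/13.283) = 0.687

α = 0.687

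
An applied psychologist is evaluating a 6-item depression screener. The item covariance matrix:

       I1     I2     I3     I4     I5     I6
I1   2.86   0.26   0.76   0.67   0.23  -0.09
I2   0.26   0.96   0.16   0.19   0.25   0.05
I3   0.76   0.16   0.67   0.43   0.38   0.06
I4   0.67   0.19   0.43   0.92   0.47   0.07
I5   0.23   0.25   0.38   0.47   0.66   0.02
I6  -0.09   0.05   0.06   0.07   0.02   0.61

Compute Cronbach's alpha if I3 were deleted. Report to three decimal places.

Remaining items: I1, I2, I4, I5, I6 (k = 5).
Σσ²ᵢ = 2.86 + 0.96 + 0.92 + 0.66 + 0.61 = 6.01
σ²_total = 6.01 + 2 × 2.12 = 10.25
α (item deleted) = (5/4)·(1 − 6.01/10.25) = 0.517

α = 0.517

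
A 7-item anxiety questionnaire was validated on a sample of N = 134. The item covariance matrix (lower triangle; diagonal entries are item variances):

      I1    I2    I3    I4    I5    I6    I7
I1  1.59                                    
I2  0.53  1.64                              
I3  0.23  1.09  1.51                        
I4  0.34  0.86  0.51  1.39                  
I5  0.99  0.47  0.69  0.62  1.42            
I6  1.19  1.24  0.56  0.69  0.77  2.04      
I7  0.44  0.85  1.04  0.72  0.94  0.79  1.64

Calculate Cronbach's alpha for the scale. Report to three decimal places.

Cronbach's alpha = 0.857

Σσ²ᵢ = 1.59 + 1.64 + 1.51 + 1.39 + 1.42 + 2.04 + 1.64 = 11.23
Sum of the distinct covariances = 15.56
σ²_total = 11.23 + 2 × 15.56 = 42.35
α = (k/(k−1))·(1 − Σσ²ᵢ/σ²_total) = (7/6)·(1 − 11.23/42.35) = 0.857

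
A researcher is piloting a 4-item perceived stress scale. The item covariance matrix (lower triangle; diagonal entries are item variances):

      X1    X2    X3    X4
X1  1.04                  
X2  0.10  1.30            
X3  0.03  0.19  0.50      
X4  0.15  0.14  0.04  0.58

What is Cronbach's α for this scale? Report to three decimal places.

Σσᵢ² = 1.04 + 1.30 + 0.50 + 0.58 = 3.42
Σ_{i<j} σ_ij = 0.65
σ²_total = 3.42 + 2 × 0.65 = 4.72
α = (k/(k−1))·(1 − Σσᵢ²/σ²_total) = (4/3)·(1 − 3.42/4.72) = 0.367

Cronbach's α = 0.367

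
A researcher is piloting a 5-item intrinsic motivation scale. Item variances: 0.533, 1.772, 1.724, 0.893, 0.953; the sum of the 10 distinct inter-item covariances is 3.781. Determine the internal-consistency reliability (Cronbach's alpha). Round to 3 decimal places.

Cronbach's alpha = 0.703

Σσᵢ² = 0.533 + 1.772 + 1.724 + 0.893 + 0.953 = 5.875
Sum of distinct covariances = 3.781
σ²_T = Σσᵢ² + 2·Σcov = 5.875 + 2 × 3.781 = 13.437
α = (5/4)·(1 − 5.875/13.437) = 0.703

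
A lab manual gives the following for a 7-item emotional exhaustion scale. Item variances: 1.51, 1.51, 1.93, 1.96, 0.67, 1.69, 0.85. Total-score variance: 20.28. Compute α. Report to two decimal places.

Σσ²ᵢ = 1.51 + 1.51 + 1.93 + 1.96 + 0.67 + 1.69 + 0.85 = 10.12
α = (k/(k−1))·(1 − Σσ²ᵢ/σ²_total) = (7/6)·(1 − 10.12/20.28) = 0.58

α = 0.58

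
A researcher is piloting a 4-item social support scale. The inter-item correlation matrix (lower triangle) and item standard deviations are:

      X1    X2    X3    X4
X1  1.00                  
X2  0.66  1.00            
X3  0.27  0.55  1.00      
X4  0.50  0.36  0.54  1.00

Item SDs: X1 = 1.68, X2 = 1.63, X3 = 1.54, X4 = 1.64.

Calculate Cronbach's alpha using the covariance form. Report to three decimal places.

Σσ²ᵢ = 1.68² + 1.63² + 1.54² + 1.64² = 10.5405
Covariances σ_ij = r_ij · s_i · s_j:
  σ(X1,X2) = 0.66 × 1.68 × 1.63 = 1.8073
  σ(X1,X3) = 0.27 × 1.68 × 1.54 = 0.6985
  σ(X1,X4) = 0.50 × 1.68 × 1.64 = 1.3776
  σ(X2,X3) = 0.55 × 1.63 × 1.54 = 1.3806
  σ(X2,X4) = 0.36 × 1.63 × 1.64 = 0.9624
  σ(X3,X4) = 0.54 × 1.54 × 1.64 = 1.3638
σ²_T = Σσ²ᵢ + 2·Σσ_ij = 10.5405 + 2 × 7.5902 = 25.7209
α = (4/3)·(1 − 10.5405/25.7209) = 0.787

α = 0.787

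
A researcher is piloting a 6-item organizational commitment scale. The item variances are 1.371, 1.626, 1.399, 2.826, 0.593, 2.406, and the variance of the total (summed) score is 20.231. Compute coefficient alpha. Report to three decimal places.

Σσ²ᵢ = 1.371 + 1.626 + 1.399 + 2.826 + 0.593 + 2.406 = 10.221
α = (k/(k−1))·(1 − Σσ²ᵢ/σ²_total) = (6/5)·(1 − 10.221/20.231) = 0.594

coefficient alpha = 0.594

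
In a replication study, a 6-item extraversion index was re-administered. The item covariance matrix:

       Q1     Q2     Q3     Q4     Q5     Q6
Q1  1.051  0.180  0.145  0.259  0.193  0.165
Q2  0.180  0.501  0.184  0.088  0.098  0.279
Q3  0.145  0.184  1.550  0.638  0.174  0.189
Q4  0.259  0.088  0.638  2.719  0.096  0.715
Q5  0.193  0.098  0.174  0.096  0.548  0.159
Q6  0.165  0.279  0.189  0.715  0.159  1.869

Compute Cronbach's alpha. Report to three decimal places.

Σσᵢ² = 1.051 + 0.501 + 1.550 + 2.719 + 0.548 + 1.869 = 8.238
Sum of the distinct covariances = 3.562
σ²_total = 8.238 + 2 × 3.562 = 15.362
α = (k/(k−1))·(1 − Σσᵢ²/σ²_total) = (6/5)·(1 − 8.238/15.362) = 0.556

α = 0.556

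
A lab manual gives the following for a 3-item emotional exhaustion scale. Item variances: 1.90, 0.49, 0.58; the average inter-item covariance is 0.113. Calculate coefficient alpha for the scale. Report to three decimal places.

ΣVar(i) = 1.90 + 0.49 + 0.58 = 2.97
Sum of the 3 distinct covariances = 3 × 0.113 = 0.339
total variance = ΣVar(i) + 2·Σcov = 2.97 + 2 × 0.339 = 3.648
α = (3/2)·(1 − 2.97/3.648) = 0.279

coefficient alpha = 0.279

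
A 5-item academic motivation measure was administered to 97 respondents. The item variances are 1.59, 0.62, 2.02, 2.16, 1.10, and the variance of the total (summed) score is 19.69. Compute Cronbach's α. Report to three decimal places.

Σσ²ᵢ = 1.59 + 0.62 + 2.02 + 2.16 + 1.10 = 7.49
α = (k/(k−1))·(1 − Σσ²ᵢ/σ²_total) = (5/4)·(1 − 7.49/19.69) = 0.775

α = 0.775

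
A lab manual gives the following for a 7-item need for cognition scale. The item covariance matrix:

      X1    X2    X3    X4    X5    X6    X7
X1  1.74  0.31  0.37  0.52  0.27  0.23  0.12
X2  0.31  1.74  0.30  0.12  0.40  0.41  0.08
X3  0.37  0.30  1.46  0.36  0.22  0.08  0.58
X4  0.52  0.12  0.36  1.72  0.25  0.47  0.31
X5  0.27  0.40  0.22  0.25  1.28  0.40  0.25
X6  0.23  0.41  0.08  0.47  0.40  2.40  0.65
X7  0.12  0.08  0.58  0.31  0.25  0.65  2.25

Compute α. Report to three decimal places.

Σσᵢ² = 1.74 + 1.74 + 1.46 + 1.72 + 1.28 + 2.40 + 2.25 = 12.59
Sum of off-diagonal covariances = 6.70
Var(T) = 12.59 + 2 × 6.70 = 25.99
α = (k/(k−1))·(1 − Σσᵢ²/Var(T)) = (7/6)·(1 − 12.59/25.99) = 0.602

α = 0.602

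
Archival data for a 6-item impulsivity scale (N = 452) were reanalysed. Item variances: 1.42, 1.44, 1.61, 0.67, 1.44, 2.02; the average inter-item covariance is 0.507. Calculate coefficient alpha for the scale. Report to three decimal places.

α = 0.767

ΣVar(i) = 1.42 + 1.44 + 1.61 + 0.67 + 1.44 + 2.02 = 8.60
Sum of the 15 distinct covariances = 15 × 0.507 = 7.605
Var(T) = ΣVar(i) + 2·Σcov = 8.60 + 2 × 7.605 = 23.810
α = (6/5)·(1 − 8.60/23.810) = 0.767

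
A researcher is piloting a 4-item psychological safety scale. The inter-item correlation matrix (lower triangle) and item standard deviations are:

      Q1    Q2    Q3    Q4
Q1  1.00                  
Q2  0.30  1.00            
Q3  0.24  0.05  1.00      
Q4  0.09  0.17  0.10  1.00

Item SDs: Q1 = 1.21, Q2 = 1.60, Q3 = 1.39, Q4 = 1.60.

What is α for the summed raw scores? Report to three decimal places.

Σσ²ᵢ = 1.21² + 1.60² + 1.39² + 1.60² = 8.5162
Covariances σ_ij = r_ij · s_i · s_j:
  σ(Q1,Q2) = 0.30 × 1.21 × 1.60 = 0.5808
  σ(Q1,Q3) = 0.24 × 1.21 × 1.39 = 0.4037
  σ(Q1,Q4) = 0.09 × 1.21 × 1.60 = 0.1742
  σ(Q2,Q3) = 0.05 × 1.60 × 1.39 = 0.1112
  σ(Q2,Q4) = 0.17 × 1.60 × 1.60 = 0.4352
  σ(Q3,Q4) = 0.10 × 1.39 × 1.60 = 0.2224
σ²_T = Σσ²ᵢ + 2·Σσ_ij = 8.5162 + 2 × 1.9275 = 12.3712
α = (4/3)·(1 − 8.5162/12.3712) = 0.415

α = 0.415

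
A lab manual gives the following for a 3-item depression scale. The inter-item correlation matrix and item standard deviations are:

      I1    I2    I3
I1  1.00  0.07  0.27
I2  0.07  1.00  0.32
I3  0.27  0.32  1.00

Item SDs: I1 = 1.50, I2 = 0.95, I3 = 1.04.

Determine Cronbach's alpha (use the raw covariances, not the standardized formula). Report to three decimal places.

Σσ²ᵢ = 1.50² + 0.95² + 1.04² = 4.2341
Covariances σ_ij = r_ij · s_i · s_j:
  σ(I1,I2) = 0.07 × 1.50 × 0.95 = 0.0998
  σ(I1,I3) = 0.27 × 1.50 × 1.04 = 0.4212
  σ(I2,I3) = 0.32 × 0.95 × 1.04 = 0.3162
σ²_T = Σσ²ᵢ + 2·Σσ_ij = 4.2341 + 2 × 0.8372 = 5.9085
α = (3/2)·(1 − 4.2341/5.9085) = 0.425

Cronbach's alpha = 0.425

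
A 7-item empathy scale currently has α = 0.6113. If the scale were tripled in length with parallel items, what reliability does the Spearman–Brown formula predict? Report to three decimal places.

Length factor m = 3
α' = m·α / (1 + (m−1)·α)
   = 3 × 0.6113 / (1 + (3 − 1) × 0.6113)
   = 1.8339 / 2.2226 = 0.825

predicted reliability = 0.825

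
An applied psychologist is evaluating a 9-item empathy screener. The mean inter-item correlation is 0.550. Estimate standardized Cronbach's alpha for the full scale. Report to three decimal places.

Standardized α = k·r̄ / (1 + (k−1)·r̄) = 9 × 0.550 / (1 + 8 × 0.550)
  = 4.9500 / 5.4000 = 0.917

standardized Cronbach's alpha = 0.917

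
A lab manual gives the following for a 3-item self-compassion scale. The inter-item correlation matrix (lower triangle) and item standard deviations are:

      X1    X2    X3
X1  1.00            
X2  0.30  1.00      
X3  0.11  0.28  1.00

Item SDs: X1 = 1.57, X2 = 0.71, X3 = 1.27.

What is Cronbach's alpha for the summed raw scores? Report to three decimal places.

α = 0.390

Σσ²ᵢ = 1.57² + 0.71² + 1.27² = 4.5819
Covariances σ_ij = r_ij · s_i · s_j:
  σ(X1,X2) = 0.30 × 1.57 × 0.71 = 0.3344
  σ(X1,X3) = 0.11 × 1.57 × 1.27 = 0.2193
  σ(X2,X3) = 0.28 × 0.71 × 1.27 = 0.2525
σ²_T = Σσ²ᵢ + 2·Σσ_ij = 4.5819 + 2 × 0.8062 = 6.1943
α = (3/2)·(1 − 4.5819/6.1943) = 0.390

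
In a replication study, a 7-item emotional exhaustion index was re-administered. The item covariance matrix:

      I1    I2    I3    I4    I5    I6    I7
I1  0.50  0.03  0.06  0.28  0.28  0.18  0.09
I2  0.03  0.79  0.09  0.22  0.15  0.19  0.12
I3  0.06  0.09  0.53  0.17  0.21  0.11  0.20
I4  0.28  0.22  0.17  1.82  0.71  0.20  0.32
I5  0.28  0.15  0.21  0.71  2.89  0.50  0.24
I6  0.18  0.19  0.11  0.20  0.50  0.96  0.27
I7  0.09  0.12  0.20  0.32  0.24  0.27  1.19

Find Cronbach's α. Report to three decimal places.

Σσ²ᵢ = 0.50 + 0.79 + 0.53 + 1.82 + 2.89 + 0.96 + 1.19 = 8.68
Sum of off-diagonal covariances = 4.62
σ²_total = 8.68 + 2 × 4.62 = 17.92
α = (k/(k−1))·(1 − Σσ²ᵢ/σ²_total) = (7/6)·(1 − 8.68/17.92) = 0.602

α = 0.602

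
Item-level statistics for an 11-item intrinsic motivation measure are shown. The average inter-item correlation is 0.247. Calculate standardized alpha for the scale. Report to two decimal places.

Standardized α = k·r̄ / (1 + (k−1)·r̄) = 11 × 0.247 / (1 + 10 × 0.247)
  = 2.7170 / 3.4700 = 0.78

α = 0.78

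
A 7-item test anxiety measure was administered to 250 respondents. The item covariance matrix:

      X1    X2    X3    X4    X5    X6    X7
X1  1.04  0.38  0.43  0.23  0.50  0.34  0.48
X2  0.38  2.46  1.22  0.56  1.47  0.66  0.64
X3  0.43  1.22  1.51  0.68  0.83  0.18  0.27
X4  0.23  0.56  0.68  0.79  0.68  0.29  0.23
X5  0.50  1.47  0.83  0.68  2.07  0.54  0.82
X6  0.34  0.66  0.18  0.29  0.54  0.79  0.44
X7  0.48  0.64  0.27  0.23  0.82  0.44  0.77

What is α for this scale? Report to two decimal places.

α = 0.83

Σσᵢ² = 1.04 + 2.46 + 1.51 + 0.79 + 2.07 + 0.79 + 0.77 = 9.43
Σ_{i<j} σ_ij = 11.87
σ²_total = 9.43 + 2 × 11.87 = 33.17
α = (k/(k−1))·(1 − Σσᵢ²/σ²_total) = (7/6)·(1 − 9.43/33.17) = 0.83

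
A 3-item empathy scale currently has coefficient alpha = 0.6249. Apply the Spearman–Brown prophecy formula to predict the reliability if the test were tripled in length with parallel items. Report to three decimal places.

predicted reliability = 0.833

Length factor m = 3
α' = m·α / (1 + (m−1)·α)
   = 3 × 0.6249 / (1 + (3 − 1) × 0.6249)
   = 1.8747 / 2.2498 = 0.833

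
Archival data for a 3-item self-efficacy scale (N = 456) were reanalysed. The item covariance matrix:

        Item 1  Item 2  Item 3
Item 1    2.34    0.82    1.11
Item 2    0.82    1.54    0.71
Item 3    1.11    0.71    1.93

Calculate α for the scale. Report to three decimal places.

Σσᵢ² = 2.34 + 1.54 + 1.93 = 5.81
Sum of the distinct covariances = 2.64
σ²_total = 5.81 + 2 × 2.64 = 11.09
α = (k/(k−1))·(1 − Σσᵢ²/σ²_total) = (3/2)·(1 − 5.81/11.09) = 0.714

α = 0.714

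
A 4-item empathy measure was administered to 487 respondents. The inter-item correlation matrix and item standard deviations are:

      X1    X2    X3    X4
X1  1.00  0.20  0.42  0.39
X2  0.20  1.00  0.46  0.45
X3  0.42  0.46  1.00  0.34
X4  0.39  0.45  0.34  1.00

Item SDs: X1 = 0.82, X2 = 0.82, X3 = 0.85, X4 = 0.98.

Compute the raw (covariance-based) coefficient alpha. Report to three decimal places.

coefficient alpha = 0.706

Σσ²ᵢ = 0.82² + 0.82² + 0.85² + 0.98² = 3.0277
Covariances σ_ij = r_ij · s_i · s_j:
  σ(X1,X2) = 0.20 × 0.82 × 0.82 = 0.1345
  σ(X1,X3) = 0.42 × 0.82 × 0.85 = 0.2927
  σ(X1,X4) = 0.39 × 0.82 × 0.98 = 0.3134
  σ(X2,X3) = 0.46 × 0.82 × 0.85 = 0.3206
  σ(X2,X4) = 0.45 × 0.82 × 0.98 = 0.3616
  σ(X3,X4) = 0.34 × 0.85 × 0.98 = 0.2832
σ²_T = Σσ²ᵢ + 2·Σσ_ij = 3.0277 + 2 × 1.7060 = 6.4397
α = (4/3)·(1 − 3.0277/6.4397) = 0.706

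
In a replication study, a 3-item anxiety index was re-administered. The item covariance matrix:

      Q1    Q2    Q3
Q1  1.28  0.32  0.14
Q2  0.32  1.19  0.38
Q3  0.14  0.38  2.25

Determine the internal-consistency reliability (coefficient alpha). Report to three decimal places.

ΣVar(i) = 1.28 + 1.19 + 2.25 = 4.72
Sum of off-diagonal covariances = 0.84
Var(T) = 4.72 + 2 × 0.84 = 6.40
α = (k/(k−1))·(1 − ΣVar(i)/Var(T)) = (3/2)·(1 − 4.72/6.40) = 0.394

α = 0.394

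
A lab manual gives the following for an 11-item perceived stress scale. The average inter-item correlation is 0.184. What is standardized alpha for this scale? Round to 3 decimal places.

Standardized α = k·r̄ / (1 + (k−1)·r̄) = 11 × 0.184 / (1 + 10 × 0.184)
  = 2.0240 / 2.8400 = 0.713

α = 0.713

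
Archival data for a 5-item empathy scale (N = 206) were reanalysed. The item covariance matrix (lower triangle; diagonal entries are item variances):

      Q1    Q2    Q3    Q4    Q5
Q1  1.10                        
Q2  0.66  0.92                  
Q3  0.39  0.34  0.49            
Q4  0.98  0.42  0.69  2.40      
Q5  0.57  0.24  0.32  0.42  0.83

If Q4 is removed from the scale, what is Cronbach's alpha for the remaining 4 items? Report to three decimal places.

Remaining items: Q1, Q2, Q3, Q5 (k = 4).
sum of item variances = 1.10 + 0.92 + 0.49 + 0.83 = 3.34
total variance = 3.34 + 2 × 2.52 = 8.38
α (item deleted) = (4/3)·(1 − 3.34/8.38) = 0.802

Cronbach's alpha = 0.802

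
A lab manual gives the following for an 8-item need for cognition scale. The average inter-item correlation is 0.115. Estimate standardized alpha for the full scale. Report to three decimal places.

Standardized α = k·r̄ / (1 + (k−1)·r̄) = 8 × 0.115 / (1 + 7 × 0.115)
  = 0.9200 / 1.8050 = 0.510

α = 0.510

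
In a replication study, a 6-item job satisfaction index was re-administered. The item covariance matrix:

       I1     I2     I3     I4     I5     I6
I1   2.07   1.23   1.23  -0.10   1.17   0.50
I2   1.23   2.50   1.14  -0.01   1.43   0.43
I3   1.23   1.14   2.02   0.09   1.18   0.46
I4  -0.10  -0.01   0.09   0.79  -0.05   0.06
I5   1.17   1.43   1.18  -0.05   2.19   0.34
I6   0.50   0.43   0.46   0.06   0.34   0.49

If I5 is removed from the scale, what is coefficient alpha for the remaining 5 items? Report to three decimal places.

α = 0.701

Remaining items: I1, I2, I3, I4, I6 (k = 5).
sum of item variances = 2.07 + 2.50 + 2.02 + 0.79 + 0.49 = 7.87
σ²_total = 7.87 + 2 × 5.03 = 17.93
α (item deleted) = (5/4)·(1 − 7.87/17.93) = 0.701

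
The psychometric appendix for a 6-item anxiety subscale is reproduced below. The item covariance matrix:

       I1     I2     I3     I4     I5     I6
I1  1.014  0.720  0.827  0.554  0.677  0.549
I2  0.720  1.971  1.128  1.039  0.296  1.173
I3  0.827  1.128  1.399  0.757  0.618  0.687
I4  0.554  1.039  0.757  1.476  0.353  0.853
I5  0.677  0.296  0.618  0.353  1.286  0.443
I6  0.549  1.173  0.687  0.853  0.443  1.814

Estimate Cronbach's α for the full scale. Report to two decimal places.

Cronbach's α = 0.85

ΣVar(i) = 1.014 + 1.971 + 1.399 + 1.476 + 1.286 + 1.814 = 8.960
Sum of off-diagonal covariances = 10.674
σ²_T = 8.960 + 2 × 10.674 = 30.308
α = (k/(k−1))·(1 − ΣVar(i)/σ²_T) = (6/5)·(1 − 8.960/30.308) = 0.85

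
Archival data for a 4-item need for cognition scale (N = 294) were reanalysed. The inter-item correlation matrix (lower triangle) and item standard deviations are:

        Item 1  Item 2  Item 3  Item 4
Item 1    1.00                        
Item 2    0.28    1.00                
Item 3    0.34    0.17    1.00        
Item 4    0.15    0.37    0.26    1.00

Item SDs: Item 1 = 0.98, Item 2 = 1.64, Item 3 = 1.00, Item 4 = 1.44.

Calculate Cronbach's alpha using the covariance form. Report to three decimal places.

Σσ²ᵢ = 0.98² + 1.64² + 1.00² + 1.44² = 6.7236
Covariances σ_ij = r_ij · s_i · s_j:
  σ(Item 1,Item 2) = 0.28 × 0.98 × 1.64 = 0.4500
  σ(Item 1,Item 3) = 0.34 × 0.98 × 1.00 = 0.3332
  σ(Item 1,Item 4) = 0.15 × 0.98 × 1.44 = 0.2117
  σ(Item 2,Item 3) = 0.17 × 1.64 × 1.00 = 0.2788
  σ(Item 2,Item 4) = 0.37 × 1.64 × 1.44 = 0.8738
  σ(Item 3,Item 4) = 0.26 × 1.00 × 1.44 = 0.3744
σ²_T = Σσ²ᵢ + 2·Σσ_ij = 6.7236 + 2 × 2.5219 = 11.7674
α = (4/3)·(1 − 6.7236/11.7674) = 0.571

α = 0.571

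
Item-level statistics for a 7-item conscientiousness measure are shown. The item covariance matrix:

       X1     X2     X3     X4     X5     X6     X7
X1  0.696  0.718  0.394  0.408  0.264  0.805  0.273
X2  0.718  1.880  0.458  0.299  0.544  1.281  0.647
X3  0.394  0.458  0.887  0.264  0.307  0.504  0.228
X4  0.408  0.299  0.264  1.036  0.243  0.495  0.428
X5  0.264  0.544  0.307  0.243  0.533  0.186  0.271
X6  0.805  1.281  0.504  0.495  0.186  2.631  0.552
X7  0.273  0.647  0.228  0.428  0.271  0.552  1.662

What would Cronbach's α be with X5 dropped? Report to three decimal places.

Cronbach's α = 0.766

Remaining items: X1, X2, X3, X4, X6, X7 (k = 6).
Σσ²ᵢ = 0.696 + 1.880 + 0.887 + 1.036 + 2.631 + 1.662 = 8.792
Var(T) = 8.792 + 2 × 7.754 = 24.300
α (item deleted) = (6/5)·(1 − 8.792/24.300) = 0.766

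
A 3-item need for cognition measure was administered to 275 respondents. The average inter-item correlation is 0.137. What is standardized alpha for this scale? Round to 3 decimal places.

Standardized α = k·r̄ / (1 + (k−1)·r̄) = 3 × 0.137 / (1 + 2 × 0.137)
  = 0.4110 / 1.2740 = 0.323

standardized alpha = 0.323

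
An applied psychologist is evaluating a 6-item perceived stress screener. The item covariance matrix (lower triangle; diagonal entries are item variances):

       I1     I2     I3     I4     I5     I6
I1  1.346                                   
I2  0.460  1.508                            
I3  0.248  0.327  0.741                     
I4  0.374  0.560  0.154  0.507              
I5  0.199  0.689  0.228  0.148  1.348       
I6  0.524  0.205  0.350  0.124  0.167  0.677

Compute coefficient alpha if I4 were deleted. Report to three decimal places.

α = 0.684

Remaining items: I1, I2, I3, I5, I6 (k = 5).
Σσᵢ² = 1.346 + 1.508 + 0.741 + 1.348 + 0.677 = 5.620
Var(T) = 5.620 + 2 × 3.397 = 12.414
α (item deleted) = (5/4)·(1 − 5.620/12.414) = 0.684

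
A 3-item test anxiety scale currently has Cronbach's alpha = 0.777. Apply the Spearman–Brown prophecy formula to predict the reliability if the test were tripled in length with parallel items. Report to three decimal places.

predicted reliability = 0.913

Length factor m = 3
α' = m·α / (1 + (m−1)·α)
   = 3 × 0.777 / (1 + (3 − 1) × 0.777)
   = 2.3310 / 2.5540 = 0.913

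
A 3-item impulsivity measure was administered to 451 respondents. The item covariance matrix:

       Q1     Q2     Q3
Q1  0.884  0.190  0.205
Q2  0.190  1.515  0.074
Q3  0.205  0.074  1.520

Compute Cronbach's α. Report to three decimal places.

ΣVar(i) = 0.884 + 1.515 + 1.520 = 3.919
Sum of the distinct covariances = 0.469
Var(T) = 3.919 + 2 × 0.469 = 4.857
α = (k/(k−1))·(1 − ΣVar(i)/Var(T)) = (3/2)·(1 − 3.919/4.857) = 0.290

Cronbach's α = 0.290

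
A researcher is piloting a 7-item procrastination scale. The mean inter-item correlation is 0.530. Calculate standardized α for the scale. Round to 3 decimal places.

Standardized α = k·r̄ / (1 + (k−1)·r̄) = 7 × 0.530 / (1 + 6 × 0.530)
  = 3.7100 / 4.1800 = 0.888

standardized α = 0.888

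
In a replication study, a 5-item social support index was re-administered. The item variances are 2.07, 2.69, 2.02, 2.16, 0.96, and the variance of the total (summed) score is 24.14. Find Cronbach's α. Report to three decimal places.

α = 0.737

Σσᵢ² = 2.07 + 2.69 + 2.02 + 2.16 + 0.96 = 9.90
α = (k/(k−1))·(1 − Σσᵢ²/Var(T)) = (5/4)·(1 − 9.90/24.14) = 0.737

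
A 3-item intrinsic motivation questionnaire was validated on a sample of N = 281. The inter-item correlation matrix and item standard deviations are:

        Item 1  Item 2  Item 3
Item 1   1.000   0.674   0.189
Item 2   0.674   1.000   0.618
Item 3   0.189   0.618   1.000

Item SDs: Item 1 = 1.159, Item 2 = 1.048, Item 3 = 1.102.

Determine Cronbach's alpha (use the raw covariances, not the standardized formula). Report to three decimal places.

Σσ²ᵢ = 1.159² + 1.048² + 1.102² = 3.6560
Covariances σ_ij = r_ij · s_i · s_j:
  σ(Item 1,Item 2) = 0.674 × 1.159 × 1.048 = 0.8187
  σ(Item 1,Item 3) = 0.189 × 1.159 × 1.102 = 0.2414
  σ(Item 2,Item 3) = 0.618 × 1.048 × 1.102 = 0.7137
σ²_T = Σσ²ᵢ + 2·Σσ_ij = 3.6560 + 2 × 1.7738 = 7.2036
α = (3/2)·(1 − 3.6560/7.2036) = 0.739

α = 0.739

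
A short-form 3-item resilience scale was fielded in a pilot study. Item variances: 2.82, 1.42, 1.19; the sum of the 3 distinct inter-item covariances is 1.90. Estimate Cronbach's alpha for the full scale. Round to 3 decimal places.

ΣVar(i) = 2.82 + 1.42 + 1.19 = 5.43
Sum of distinct covariances = 1.90
total variance = ΣVar(i) + 2·Σcov = 5.43 + 2 × 1.90 = 9.23
α = (3/2)·(1 − 5.43/9.23) = 0.618

Cronbach's alpha = 0.618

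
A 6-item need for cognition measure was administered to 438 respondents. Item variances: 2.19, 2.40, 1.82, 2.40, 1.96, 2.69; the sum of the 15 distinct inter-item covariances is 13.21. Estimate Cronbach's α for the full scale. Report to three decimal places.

Cronbach's α = 0.795

Σσᵢ² = 2.19 + 2.40 + 1.82 + 2.40 + 1.96 + 2.69 = 13.46
Sum of distinct covariances = 13.21
σ²_T = Σσᵢ² + 2·Σcov = 13.46 + 2 × 13.21 = 39.88
α = (6/5)·(1 − 13.46/39.88) = 0.795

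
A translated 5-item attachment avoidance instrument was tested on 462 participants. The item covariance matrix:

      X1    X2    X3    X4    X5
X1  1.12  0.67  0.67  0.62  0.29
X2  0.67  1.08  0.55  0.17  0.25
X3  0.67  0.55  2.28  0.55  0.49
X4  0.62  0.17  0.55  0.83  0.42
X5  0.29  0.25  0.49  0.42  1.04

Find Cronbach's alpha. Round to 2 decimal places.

α = 0.74

Σσᵢ² = 1.12 + 1.08 + 2.28 + 0.83 + 1.04 = 6.35
Σ_{i<j} σ_ij = 4.68
total variance = 6.35 + 2 × 4.68 = 15.71
α = (k/(k−1))·(1 − Σσᵢ²/total variance) = (5/4)·(1 − 6.35/15.71) = 0.74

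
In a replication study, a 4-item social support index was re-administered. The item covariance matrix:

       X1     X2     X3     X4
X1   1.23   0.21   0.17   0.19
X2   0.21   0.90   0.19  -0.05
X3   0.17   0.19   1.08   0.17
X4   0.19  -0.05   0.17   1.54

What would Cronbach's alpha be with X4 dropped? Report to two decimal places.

α = 0.39

Remaining items: X1, X2, X3 (k = 3).
sum of item variances = 1.23 + 0.90 + 1.08 = 3.21
σ²_T = 3.21 + 2 × 0.57 = 4.35
α (item deleted) = (3/2)·(1 − 3.21/4.35) = 0.39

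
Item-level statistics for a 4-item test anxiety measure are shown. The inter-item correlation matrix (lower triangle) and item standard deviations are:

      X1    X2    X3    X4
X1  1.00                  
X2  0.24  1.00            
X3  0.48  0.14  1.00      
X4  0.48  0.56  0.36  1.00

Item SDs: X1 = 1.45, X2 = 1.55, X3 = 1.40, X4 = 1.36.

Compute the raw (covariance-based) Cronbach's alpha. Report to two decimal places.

Σσ²ᵢ = 1.45² + 1.55² + 1.40² + 1.36² = 8.3146
Covariances σ_ij = r_ij · s_i · s_j:
  σ(X1,X2) = 0.24 × 1.45 × 1.55 = 0.5394
  σ(X1,X3) = 0.48 × 1.45 × 1.40 = 0.9744
  σ(X1,X4) = 0.48 × 1.45 × 1.36 = 0.9466
  σ(X2,X3) = 0.14 × 1.55 × 1.40 = 0.3038
  σ(X2,X4) = 0.56 × 1.55 × 1.36 = 1.1805
  σ(X3,X4) = 0.36 × 1.40 × 1.36 = 0.6854
σ²_T = Σσ²ᵢ + 2·Σσ_ij = 8.3146 + 2 × 4.6301 = 17.5748
α = (4/3)·(1 − 8.3146/17.5748) = 0.70

Cronbach's alpha = 0.70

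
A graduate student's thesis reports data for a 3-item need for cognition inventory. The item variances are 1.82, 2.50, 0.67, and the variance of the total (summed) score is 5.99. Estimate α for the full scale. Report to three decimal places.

ΣVar(i) = 1.82 + 2.50 + 0.67 = 4.99
α = (k/(k−1))·(1 − ΣVar(i)/σ²_total) = (3/2)·(1 − 4.99/5.99) = 0.250

α = 0.250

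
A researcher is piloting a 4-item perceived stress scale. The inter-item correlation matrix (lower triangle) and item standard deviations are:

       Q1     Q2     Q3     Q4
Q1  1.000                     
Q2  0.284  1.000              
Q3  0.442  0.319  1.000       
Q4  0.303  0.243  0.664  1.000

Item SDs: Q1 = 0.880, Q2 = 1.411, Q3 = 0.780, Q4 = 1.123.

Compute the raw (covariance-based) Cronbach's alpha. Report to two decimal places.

α = 0.66

Σσ²ᵢ = 0.880² + 1.411² + 0.780² + 1.123² = 4.6349
Covariances σ_ij = r_ij · s_i · s_j:
  σ(Q1,Q2) = 0.284 × 0.880 × 1.411 = 0.3526
  σ(Q1,Q3) = 0.442 × 0.880 × 0.780 = 0.3034
  σ(Q1,Q4) = 0.303 × 0.880 × 1.123 = 0.2994
  σ(Q2,Q3) = 0.319 × 1.411 × 0.780 = 0.3511
  σ(Q2,Q4) = 0.243 × 1.411 × 1.123 = 0.3850
  σ(Q3,Q4) = 0.664 × 0.780 × 1.123 = 0.5816
σ²_T = Σσ²ᵢ + 2·Σσ_ij = 4.6349 + 2 × 2.2731 = 9.1811
α = (4/3)·(1 − 4.6349/9.1811) = 0.66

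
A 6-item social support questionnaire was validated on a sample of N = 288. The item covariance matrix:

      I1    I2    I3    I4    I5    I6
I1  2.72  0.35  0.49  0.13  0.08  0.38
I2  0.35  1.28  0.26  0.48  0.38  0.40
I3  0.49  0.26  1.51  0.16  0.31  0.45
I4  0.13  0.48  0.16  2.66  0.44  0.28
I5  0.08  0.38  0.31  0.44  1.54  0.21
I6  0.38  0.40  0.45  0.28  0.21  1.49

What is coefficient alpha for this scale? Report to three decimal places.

α = 0.554

ΣVar(i) = 2.72 + 1.28 + 1.51 + 2.66 + 1.54 + 1.49 = 11.20
Σ_{i<j} σ_ij = 4.80
σ²_T = 11.20 + 2 × 4.80 = 20.80
α = (k/(k−1))·(1 − ΣVar(i)/σ²_T) = (6/5)·(1 − 11.20/20.80) = 0.554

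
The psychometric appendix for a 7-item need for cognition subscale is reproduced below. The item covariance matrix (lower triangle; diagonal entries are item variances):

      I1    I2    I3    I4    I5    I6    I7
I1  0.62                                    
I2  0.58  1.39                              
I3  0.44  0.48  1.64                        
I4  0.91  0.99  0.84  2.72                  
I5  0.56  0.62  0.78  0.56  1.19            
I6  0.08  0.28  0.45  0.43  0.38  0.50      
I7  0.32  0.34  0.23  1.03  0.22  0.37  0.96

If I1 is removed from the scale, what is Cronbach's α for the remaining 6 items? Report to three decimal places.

Cronbach's α = 0.787

Remaining items: I2, I3, I4, I5, I6, I7 (k = 6).
ΣVar(i) = 1.39 + 1.64 + 2.72 + 1.19 + 0.50 + 0.96 = 8.40
Var(T) = 8.40 + 2 × 8.00 = 24.40
α (item deleted) = (6/5)·(1 − 8.40/24.40) = 0.787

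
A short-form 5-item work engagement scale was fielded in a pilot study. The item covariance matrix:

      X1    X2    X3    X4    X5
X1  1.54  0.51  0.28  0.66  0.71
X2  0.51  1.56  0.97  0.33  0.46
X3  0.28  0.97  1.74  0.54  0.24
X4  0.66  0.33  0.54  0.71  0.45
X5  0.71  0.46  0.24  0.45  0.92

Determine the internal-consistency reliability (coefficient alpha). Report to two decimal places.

ΣVar(i) = 1.54 + 1.56 + 1.74 + 0.71 + 0.92 = 6.47
Sum of the distinct covariances = 5.15
σ²_T = 6.47 + 2 × 5.15 = 16.77
α = (k/(k−1))·(1 − ΣVar(i)/σ²_T) = (5/4)·(1 − 6.47/16.77) = 0.77

α = 0.77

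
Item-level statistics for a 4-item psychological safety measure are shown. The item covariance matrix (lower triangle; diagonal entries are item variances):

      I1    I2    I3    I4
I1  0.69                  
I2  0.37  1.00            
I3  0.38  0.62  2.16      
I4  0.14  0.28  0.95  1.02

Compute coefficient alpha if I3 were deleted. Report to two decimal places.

Remaining items: I1, I2, I4 (k = 3).
sum of item variances = 0.69 + 1.00 + 1.02 = 2.71
σ²_T = 2.71 + 2 × 0.79 = 4.29
α (item deleted) = (3/2)·(1 − 2.71/4.29) = 0.55

α = 0.55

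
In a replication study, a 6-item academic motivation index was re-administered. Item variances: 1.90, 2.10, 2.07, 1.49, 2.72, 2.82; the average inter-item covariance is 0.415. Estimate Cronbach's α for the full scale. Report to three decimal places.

Cronbach's α = 0.585

Σσ²ᵢ = 1.90 + 2.10 + 2.07 + 1.49 + 2.72 + 2.82 = 13.10
Sum of the 15 distinct covariances = 15 × 0.415 = 6.225
σ²_T = Σσ²ᵢ + 2·Σcov = 13.10 + 2 × 6.225 = 25.550
α = (6/5)·(1 − 13.10/25.550) = 0.585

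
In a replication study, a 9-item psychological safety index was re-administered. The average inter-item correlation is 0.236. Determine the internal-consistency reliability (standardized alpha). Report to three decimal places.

α = 0.735

Standardized α = k·r̄ / (1 + (k−1)·r̄) = 9 × 0.236 / (1 + 8 × 0.236)
  = 2.1240 / 2.8880 = 0.735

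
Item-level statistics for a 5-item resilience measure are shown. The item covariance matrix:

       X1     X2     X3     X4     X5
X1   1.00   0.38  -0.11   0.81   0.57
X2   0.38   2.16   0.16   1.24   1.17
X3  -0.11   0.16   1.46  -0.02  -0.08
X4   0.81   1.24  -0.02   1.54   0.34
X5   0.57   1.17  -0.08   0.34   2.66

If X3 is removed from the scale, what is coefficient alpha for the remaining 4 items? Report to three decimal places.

Remaining items: X1, X2, X4, X5 (k = 4).
sum of item variances = 1.00 + 2.16 + 1.54 + 2.66 = 7.36
σ²_T = 7.36 + 2 × 4.51 = 16.38
α (item deleted) = (4/3)·(1 − 7.36/16.38) = 0.734

coefficient alpha = 0.734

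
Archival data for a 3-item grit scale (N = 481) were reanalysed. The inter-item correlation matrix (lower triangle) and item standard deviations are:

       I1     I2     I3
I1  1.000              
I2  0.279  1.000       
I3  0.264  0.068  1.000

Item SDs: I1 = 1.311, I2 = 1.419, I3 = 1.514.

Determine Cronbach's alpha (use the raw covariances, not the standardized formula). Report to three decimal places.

Σσ²ᵢ = 1.311² + 1.419² + 1.514² = 6.0245
Covariances σ_ij = r_ij · s_i · s_j:
  σ(I1,I2) = 0.279 × 1.311 × 1.419 = 0.5190
  σ(I1,I3) = 0.264 × 1.311 × 1.514 = 0.5240
  σ(I2,I3) = 0.068 × 1.419 × 1.514 = 0.1461
σ²_T = Σσ²ᵢ + 2·Σσ_ij = 6.0245 + 2 × 1.1891 = 8.4027
α = (3/2)·(1 − 6.0245/8.4027) = 0.425

Cronbach's alpha = 0.425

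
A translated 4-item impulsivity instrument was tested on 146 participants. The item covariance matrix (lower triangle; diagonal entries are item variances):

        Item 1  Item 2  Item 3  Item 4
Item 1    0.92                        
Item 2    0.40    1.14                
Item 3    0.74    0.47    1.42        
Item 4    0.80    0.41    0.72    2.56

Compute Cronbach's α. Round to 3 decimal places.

Cronbach's α = 0.720

Σσ²ᵢ = 0.92 + 1.14 + 1.42 + 2.56 = 6.04
Σ_{i<j} σ_ij = 3.54
Var(T) = 6.04 + 2 × 3.54 = 13.12
α = (k/(k−1))·(1 − Σσ²ᵢ/Var(T)) = (4/3)·(1 − 6.04/13.12) = 0.720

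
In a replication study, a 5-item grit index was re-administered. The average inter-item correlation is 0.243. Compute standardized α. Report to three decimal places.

Standardized α = k·r̄ / (1 + (k−1)·r̄) = 5 × 0.243 / (1 + 4 × 0.243)
  = 1.2150 / 1.9720 = 0.616

α = 0.616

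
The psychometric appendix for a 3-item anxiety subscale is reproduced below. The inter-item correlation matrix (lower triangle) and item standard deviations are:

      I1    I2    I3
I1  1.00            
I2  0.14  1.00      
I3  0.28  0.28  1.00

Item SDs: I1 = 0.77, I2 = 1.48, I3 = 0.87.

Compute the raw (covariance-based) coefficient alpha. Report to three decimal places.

Σσ²ᵢ = 0.77² + 1.48² + 0.87² = 3.5402
Covariances σ_ij = r_ij · s_i · s_j:
  σ(I1,I2) = 0.14 × 0.77 × 1.48 = 0.1595
  σ(I1,I3) = 0.28 × 0.77 × 0.87 = 0.1876
  σ(I2,I3) = 0.28 × 1.48 × 0.87 = 0.3605
σ²_T = Σσ²ᵢ + 2·Σσ_ij = 3.5402 + 2 × 0.7076 = 4.9554
α = (3/2)·(1 − 3.5402/4.9554) = 0.428

coefficient alpha = 0.428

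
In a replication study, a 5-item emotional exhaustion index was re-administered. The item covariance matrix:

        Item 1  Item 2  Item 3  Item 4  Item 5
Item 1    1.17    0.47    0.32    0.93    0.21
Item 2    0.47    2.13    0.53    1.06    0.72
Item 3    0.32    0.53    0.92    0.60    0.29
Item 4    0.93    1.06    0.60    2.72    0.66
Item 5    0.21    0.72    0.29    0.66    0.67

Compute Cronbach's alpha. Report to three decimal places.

sum of item variances = 1.17 + 2.13 + 0.92 + 2.72 + 0.67 = 7.61
Σ_{i<j} σ_ij = 5.79
total variance = 7.61 + 2 × 5.79 = 19.19
α = (k/(k−1))·(1 − sum of item variances/total variance) = (5/4)·(1 − 7.61/19.19) = 0.754

Cronbach's alpha = 0.754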